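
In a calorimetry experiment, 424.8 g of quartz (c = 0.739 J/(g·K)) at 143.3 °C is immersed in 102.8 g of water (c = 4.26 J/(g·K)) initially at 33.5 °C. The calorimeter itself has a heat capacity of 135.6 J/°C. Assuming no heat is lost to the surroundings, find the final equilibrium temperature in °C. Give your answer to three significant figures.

T_f = 72.3 °C

Heat lost by quartz = heat gained by water + calorimeter.
(424.8)(0.739)(143.3 − T) = [(102.8)(4.26) + 135.6](T − 33.5)
313.9272 (143.3 − T) = 573.528 (T − 33.5)
44986 − 313.9272 T = 573.528 T − 19213
64199 = 887.4552 T
T = 72.34 °C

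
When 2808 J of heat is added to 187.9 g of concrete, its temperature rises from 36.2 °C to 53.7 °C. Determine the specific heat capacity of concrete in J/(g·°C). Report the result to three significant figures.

c = 0.854 J/(g·°C)

c = q / (m ΔT) = 2808 / (187.9 × 17.5)
c = 2808 / 3288.25 = 0.854 J/(g·°C)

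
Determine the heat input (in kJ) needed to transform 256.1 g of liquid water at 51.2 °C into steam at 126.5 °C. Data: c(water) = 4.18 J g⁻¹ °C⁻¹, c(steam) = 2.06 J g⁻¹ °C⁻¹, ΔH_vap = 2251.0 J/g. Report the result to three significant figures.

q1 (heat water 51.2→100.0 °C): 256.1 × 4.18 × 48.8 = 52240 J
q2 (vaporize at 100 °C): 256.1 × 2251.0 = 576481 J
q3 (heat steam 100.0→126.5 °C): 256.1 × 2.06 × 26.5 = 13980 J
Total: 52240 + 576481 + 13980 = 642701 J = 643 kJ

q = 643 kJ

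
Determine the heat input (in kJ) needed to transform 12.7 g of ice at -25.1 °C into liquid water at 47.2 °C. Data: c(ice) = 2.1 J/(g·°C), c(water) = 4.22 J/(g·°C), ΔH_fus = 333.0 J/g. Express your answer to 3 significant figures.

q1 (heat ice -25.1→0.0 °C): 12.7 × 2.1 × 25.1 = 669 J
q2 (melt at 0 °C): 12.7 × 333.0 = 4229 J
q3 (heat water 0.0→47.2 °C): 12.7 × 4.22 × 47.2 = 2530 J
Total: 669 + 4229 + 2530 = 7428 J = 7.43 kJ

q = 7.43 kJ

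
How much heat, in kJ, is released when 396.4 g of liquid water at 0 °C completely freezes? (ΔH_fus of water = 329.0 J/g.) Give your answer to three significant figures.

q = m × ΔH_fus = 396.4 × 329.0 = 130400 J = 130 kJ

q = 130 kJ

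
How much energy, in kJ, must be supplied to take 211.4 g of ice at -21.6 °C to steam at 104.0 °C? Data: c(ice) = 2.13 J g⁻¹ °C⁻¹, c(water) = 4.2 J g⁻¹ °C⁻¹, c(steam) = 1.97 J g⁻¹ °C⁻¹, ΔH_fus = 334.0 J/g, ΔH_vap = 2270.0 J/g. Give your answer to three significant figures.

q1 (heat ice -21.6→0.0 °C): 211.4 × 2.13 × 21.6 = 9726 J
q2 (melt at 0 °C): 211.4 × 334.0 = 70608 J
q3 (heat water 0.0→100.0 °C): 211.4 × 4.2 × 100.0 = 88788 J
q4 (vaporize at 100 °C): 211.4 × 2270.0 = 479878 J
q5 (heat steam 100.0→104.0 °C): 211.4 × 1.97 × 4.0 = 1666 J
Total: 9726 + 70608 + 88788 + 479878 + 1666 = 650666 J = 651 kJ

q = 651 kJ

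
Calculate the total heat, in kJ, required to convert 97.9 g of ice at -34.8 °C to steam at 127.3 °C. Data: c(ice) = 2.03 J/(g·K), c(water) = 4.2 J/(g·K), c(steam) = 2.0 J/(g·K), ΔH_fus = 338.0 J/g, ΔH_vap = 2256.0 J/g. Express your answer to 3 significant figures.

q = 307 kJ

q1 (heat ice -34.8→0.0 °C): 97.9 × 2.03 × 34.8 = 6916 J
q2 (melt at 0 °C): 97.9 × 338.0 = 33090 J
q3 (heat water 0.0→100.0 °C): 97.9 × 4.2 × 100.0 = 41118 J
q4 (vaporize at 100 °C): 97.9 × 2256.0 = 220862 J
q5 (heat steam 100.0→127.3 °C): 97.9 × 2.0 × 27.3 = 5345 J
Total: 6916 + 33090 + 41118 + 220862 + 5345 = 307331 J = 307 kJ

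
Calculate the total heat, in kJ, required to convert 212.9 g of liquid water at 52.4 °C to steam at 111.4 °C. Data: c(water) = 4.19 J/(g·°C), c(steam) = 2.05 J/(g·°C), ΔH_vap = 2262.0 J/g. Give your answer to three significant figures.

q = 529 kJ

q1 (heat water 52.4→100.0 °C): 212.9 × 4.19 × 47.6 = 42462 J
q2 (vaporize at 100 °C): 212.9 × 2262.0 = 481580 J
q3 (heat steam 100.0→111.4 °C): 212.9 × 2.05 × 11.4 = 4975 J
Total: 42462 + 481580 + 4975 = 529017 J = 529 kJ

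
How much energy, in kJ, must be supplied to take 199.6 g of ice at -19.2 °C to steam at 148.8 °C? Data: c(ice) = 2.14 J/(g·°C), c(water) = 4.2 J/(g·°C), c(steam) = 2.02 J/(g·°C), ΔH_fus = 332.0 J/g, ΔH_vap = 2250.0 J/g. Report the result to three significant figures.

q = 627 kJ

q1 (heat ice -19.2→0.0 °C): 199.6 × 2.14 × 19.2 = 8201 J
q2 (melt at 0 °C): 199.6 × 332.0 = 66267 J
q3 (heat water 0.0→100.0 °C): 199.6 × 4.2 × 100.0 = 83832 J
q4 (vaporize at 100 °C): 199.6 × 2250.0 = 449100 J
q5 (heat steam 100.0→148.8 °C): 199.6 × 2.02 × 48.8 = 19676 J
Total: 8201 + 66267 + 83832 + 449100 + 19676 = 627076 J = 627 kJ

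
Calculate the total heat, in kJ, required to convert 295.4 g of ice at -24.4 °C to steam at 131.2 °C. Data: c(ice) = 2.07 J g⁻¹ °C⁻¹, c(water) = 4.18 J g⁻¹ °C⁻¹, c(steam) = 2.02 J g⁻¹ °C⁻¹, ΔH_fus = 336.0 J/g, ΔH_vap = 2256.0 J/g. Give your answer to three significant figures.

q = 923 kJ

q1 (heat ice -24.4→0.0 °C): 295.4 × 2.07 × 24.4 = 14920 J
q2 (melt at 0 °C): 295.4 × 336.0 = 99254 J
q3 (heat water 0.0→100.0 °C): 295.4 × 4.18 × 100.0 = 123477 J
q4 (vaporize at 100 °C): 295.4 × 2256.0 = 666422 J
q5 (heat steam 100.0→131.2 °C): 295.4 × 2.02 × 31.2 = 18617 J
Total: 14920 + 99254 + 123477 + 666422 + 18617 = 922690 J = 923 kJ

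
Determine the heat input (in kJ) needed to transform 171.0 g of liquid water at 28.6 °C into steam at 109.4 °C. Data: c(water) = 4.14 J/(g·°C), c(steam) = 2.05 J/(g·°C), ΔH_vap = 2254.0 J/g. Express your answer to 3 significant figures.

q = 439 kJ

q1 (heat water 28.6→100.0 °C): 171.0 × 4.14 × 71.4 = 50547 J
q2 (vaporize at 100 °C): 171.0 × 2254.0 = 385434 J
q3 (heat steam 100.0→109.4 °C): 171.0 × 2.05 × 9.4 = 3295 J
Total: 50547 + 385434 + 3295 = 439276 J = 439 kJ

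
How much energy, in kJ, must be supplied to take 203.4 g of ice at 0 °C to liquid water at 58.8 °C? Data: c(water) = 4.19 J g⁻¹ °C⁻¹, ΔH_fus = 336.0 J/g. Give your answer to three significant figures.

q1 (melt at 0 °C): 203.4 × 336.0 = 68342 J
q2 (heat water 0.0→58.8 °C): 203.4 × 4.19 × 58.8 = 50112 J
Total: 68342 + 50112 = 118454 J = 118 kJ

q = 118 kJ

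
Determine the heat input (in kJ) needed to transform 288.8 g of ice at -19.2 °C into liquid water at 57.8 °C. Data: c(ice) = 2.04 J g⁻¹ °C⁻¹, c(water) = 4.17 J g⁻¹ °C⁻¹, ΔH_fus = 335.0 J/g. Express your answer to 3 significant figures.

q = 178 kJ

q1 (heat ice -19.2→0.0 °C): 288.8 × 2.04 × 19.2 = 11312 J
q2 (melt at 0 °C): 288.8 × 335.0 = 96748 J
q3 (heat water 0.0→57.8 °C): 288.8 × 4.17 × 57.8 = 69608 J
Total: 11312 + 96748 + 69608 = 177668 J = 178 kJ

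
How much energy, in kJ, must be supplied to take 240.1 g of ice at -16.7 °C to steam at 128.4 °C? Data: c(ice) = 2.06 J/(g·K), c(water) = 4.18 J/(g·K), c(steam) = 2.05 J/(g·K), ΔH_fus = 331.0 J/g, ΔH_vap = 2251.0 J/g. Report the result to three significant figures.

q1 (heat ice -16.7→0.0 °C): 240.1 × 2.06 × 16.7 = 8260 J
q2 (melt at 0 °C): 240.1 × 331.0 = 79473 J
q3 (heat water 0.0→100.0 °C): 240.1 × 4.18 × 100.0 = 100362 J
q4 (vaporize at 100 °C): 240.1 × 2251.0 = 540465 J
q5 (heat steam 100.0→128.4 °C): 240.1 × 2.05 × 28.4 = 13979 J
Total: 8260 + 79473 + 100362 + 540465 + 13979 = 742539 J = 743 kJ

q = 743 kJ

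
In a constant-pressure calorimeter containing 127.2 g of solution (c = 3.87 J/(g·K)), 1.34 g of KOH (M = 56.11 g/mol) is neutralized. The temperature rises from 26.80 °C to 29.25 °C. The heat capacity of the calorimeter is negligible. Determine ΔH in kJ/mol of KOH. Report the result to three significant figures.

ΔH = -50.5 kJ/mol

|ΔT| = |29.25 − 26.80| = 2.45 °C
|q_surr| = (127.2 × 3.87) × 2.45 = 492.264 × 2.45 = 1206 J
n(KOH) = 1.34 / 56.11 = 0.02388 mol
Temperature rose, so q_rxn = −|q_surr| = -1.206 kJ
ΔH = q_rxn / n = -50.50 kJ/mol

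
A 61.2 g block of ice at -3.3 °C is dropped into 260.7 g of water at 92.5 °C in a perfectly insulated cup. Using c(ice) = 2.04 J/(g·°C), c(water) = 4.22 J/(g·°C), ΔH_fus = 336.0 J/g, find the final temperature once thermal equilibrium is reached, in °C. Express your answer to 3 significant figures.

T_f = 59.5 °C

Heat to bring ice to 0 °C and melt it: q₁ = 61.2×2.04×3.3 + 61.2×336.0 = 20975 J
Heat the water can supply cooling to 0 °C: 260.7×4.22×92.5 = 101764 J > q₁, so all ice melts.
Energy balance: 260.7×4.22×(92.5 − T) = 20975 + 61.2×4.22×(T − 0)
1100.154(92.5 − T) = 20975 + 258.264 T
101764 − 20975 = 1358.418 T
T = 80789 / 1358.418 = 59.47 °C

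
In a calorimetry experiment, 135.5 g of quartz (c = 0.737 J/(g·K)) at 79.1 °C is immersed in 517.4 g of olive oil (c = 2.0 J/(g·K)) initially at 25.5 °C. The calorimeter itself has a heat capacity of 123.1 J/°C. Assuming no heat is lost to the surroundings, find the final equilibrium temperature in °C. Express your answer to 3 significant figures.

T_f = 29.8 °C

Heat lost by quartz = heat gained by olive oil + calorimeter.
(135.5)(0.737)(79.1 − T) = [(517.4)(2.0) + 123.1](T − 25.5)
99.8635 (79.1 − T) = 1157.9 (T − 25.5)
7899.2 − 99.8635 T = 1157.9 T − 29526
37425.2 = 1257.7635 T
T = 29.76 °C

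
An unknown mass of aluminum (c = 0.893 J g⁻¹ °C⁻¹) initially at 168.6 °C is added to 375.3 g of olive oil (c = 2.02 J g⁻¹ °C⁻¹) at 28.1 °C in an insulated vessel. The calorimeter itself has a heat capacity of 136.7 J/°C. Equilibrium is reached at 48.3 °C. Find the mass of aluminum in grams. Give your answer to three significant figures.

q_gained = (375.3 × 2.02 + 136.7) × (48.3 − 28.1) = 18080 J
q_lost = m × 0.893 × (168.6 − 48.3) = 107.4279 m
m = 18080 / 107.4279 = 168 g

m = 168 g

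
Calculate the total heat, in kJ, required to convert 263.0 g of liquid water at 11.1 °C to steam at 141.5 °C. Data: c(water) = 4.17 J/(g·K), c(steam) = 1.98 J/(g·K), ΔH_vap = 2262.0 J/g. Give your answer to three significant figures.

q = 714 kJ

q1 (heat water 11.1→100.0 °C): 263.0 × 4.17 × 88.9 = 97498 J
q2 (vaporize at 100 °C): 263.0 × 2262.0 = 594906 J
q3 (heat steam 100.0→141.5 °C): 263.0 × 1.98 × 41.5 = 21611 J
Total: 97498 + 594906 + 21611 = 714015 J = 714 kJ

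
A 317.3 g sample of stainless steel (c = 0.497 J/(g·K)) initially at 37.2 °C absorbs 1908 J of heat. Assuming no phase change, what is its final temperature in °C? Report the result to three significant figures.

T_f = 49.3 °C

ΔT = q / (m c) = 1908 / (317.3 × 0.497) = 12.10 °C
T_f = 37.2 + 12.10 = 49.30 °C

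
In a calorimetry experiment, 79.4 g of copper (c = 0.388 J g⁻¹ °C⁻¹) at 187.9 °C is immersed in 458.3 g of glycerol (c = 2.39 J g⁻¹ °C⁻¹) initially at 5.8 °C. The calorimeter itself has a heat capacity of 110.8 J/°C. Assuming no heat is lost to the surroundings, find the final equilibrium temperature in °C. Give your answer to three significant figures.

T_f = 10.3 °C

Heat lost by copper = heat gained by glycerol + calorimeter.
(79.4)(0.388)(187.9 − T) = [(458.3)(2.39) + 110.8](T − 5.8)
30.8072 (187.9 − T) = 1206.137 (T − 5.8)
5788.7 − 30.8072 T = 1206.137 T − 6995.6
12784.3 = 1236.9442 T
T = 10.34 °C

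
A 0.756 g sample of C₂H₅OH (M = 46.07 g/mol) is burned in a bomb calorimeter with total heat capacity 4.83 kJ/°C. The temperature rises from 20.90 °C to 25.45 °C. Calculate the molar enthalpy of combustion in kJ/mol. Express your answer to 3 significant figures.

ΔH = -1340 kJ/mol

ΔT = 25.45 − 20.90 = 4.55 °C
q_cal = C_cal × ΔT = 4.83 × 4.55 = 21.9765 kJ
n = 0.756 / 46.07 = 0.01641 mol
q_rxn = −q_cal = -21.9765 kJ
ΔH = -21.9765 / 0.01641 = -1339 kJ/mol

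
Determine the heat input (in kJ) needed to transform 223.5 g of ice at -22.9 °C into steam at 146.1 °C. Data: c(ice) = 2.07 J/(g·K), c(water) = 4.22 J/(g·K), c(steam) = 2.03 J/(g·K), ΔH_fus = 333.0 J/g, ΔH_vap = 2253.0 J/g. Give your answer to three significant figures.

q1 (heat ice -22.9→0.0 °C): 223.5 × 2.07 × 22.9 = 10595 J
q2 (melt at 0 °C): 223.5 × 333.0 = 74426 J
q3 (heat water 0.0→100.0 °C): 223.5 × 4.22 × 100.0 = 94317 J
q4 (vaporize at 100 °C): 223.5 × 2253.0 = 503546 J
q5 (heat steam 100.0→146.1 °C): 223.5 × 2.03 × 46.1 = 20916 J
Total: 10595 + 74426 + 94317 + 503546 + 20916 = 703800 J = 704 kJ

q = 704 kJ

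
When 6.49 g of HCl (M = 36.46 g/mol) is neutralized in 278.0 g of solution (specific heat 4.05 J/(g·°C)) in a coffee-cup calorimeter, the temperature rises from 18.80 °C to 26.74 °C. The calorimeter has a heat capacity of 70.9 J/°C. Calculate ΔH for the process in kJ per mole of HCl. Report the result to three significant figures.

|ΔT| = |26.74 − 18.80| = 7.94 °C
|q_surr| = (278.0 × 4.05 + 70.9) × 7.94 = 1196.8 × 7.94 = 9503 J
n(HCl) = 6.49 / 36.46 = 0.1780 mol
Temperature rose, so q_rxn = −|q_surr| = -9.503 kJ
ΔH = q_rxn / n = -53.39 kJ/mol

ΔH = -53.4 kJ/mol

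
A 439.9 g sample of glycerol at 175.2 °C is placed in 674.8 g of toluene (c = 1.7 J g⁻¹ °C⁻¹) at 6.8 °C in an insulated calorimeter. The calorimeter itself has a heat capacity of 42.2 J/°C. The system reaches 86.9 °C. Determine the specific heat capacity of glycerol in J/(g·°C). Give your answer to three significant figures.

c = 2.45 J/(g·°C)

q_gained = (674.8 × 1.7 + 42.2) × (86.9 − 6.8) = 95270 J
q_lost = 439.9 × c × (175.2 − 86.9) = 38843.17 c
Set equal: c = 95270 / 38843.17 = 2.45 J/(g·°C)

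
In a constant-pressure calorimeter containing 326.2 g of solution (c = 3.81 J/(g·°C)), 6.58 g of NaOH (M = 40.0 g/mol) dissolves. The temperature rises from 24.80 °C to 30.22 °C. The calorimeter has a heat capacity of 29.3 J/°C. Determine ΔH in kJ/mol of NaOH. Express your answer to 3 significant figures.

|ΔT| = |30.22 − 24.80| = 5.42 °C
|q_surr| = (326.2 × 3.81 + 29.3) × 5.42 = 1272.122 × 5.42 = 6895 J
n(NaOH) = 6.58 / 40.0 = 0.1645 mol
Temperature rose, so q_rxn = −|q_surr| = -6.895 kJ
ΔH = q_rxn / n = -41.91 kJ/mol

ΔH = -41.9 kJ/mol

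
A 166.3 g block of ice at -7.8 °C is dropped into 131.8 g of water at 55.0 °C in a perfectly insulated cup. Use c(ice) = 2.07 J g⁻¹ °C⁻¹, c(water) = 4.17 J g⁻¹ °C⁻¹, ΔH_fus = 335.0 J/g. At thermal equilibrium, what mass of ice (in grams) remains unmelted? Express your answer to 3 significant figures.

m_ice remaining = 84.1 g

Heat to warm all ice to 0 °C: 166.3×2.07×7.8 = 2685.1 J
Heat released by water cooling to 0 °C: 131.8×4.17×55.0 = 30228 J
30228 J < 2685.1 + 166.3×335.0 = 58395.6 J, so not all ice melts; final T = 0 °C.
Heat left for melting: 30228 − 2685.1 = 27542.9 J
Mass melted = 27542.9 / 335.0 = 82.22 g
Ice remaining = 166.3 − 82.22 = 84.08 g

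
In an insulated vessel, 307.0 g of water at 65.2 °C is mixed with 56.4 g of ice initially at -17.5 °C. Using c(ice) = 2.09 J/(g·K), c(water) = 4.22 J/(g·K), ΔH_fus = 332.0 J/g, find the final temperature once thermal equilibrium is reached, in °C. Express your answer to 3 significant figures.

Heat to bring ice to 0 °C and melt it: q₁ = 56.4×2.09×17.5 + 56.4×332.0 = 20788 J
Heat the water can supply cooling to 0 °C: 307.0×4.22×65.2 = 84469.2 J > q₁, so all ice melts.
Energy balance: 307.0×4.22×(65.2 − T) = 20788 + 56.4×4.22×(T − 0)
1295.54(65.2 − T) = 20788 + 238.008 T
84469.2 − 20788 = 1533.548 T
T = 63681.2 / 1533.548 = 41.53 °C

T_f = 41.5 °C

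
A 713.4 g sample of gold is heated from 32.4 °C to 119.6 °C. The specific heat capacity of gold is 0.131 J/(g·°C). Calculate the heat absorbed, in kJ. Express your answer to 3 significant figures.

q = 8.15 kJ

q = m c ΔT = 713.4 × 0.131 × (119.6 − 32.4)
q = 713.4 × 0.131 × 87.2 = 8149 J = 8.15 kJ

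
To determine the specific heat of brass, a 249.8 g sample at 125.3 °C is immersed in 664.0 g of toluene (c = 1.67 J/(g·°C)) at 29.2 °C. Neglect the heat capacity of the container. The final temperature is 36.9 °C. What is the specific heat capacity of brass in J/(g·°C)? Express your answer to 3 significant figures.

c = 0.387 J/(g·°C)

q_gained = (664.0 × 1.67) × (36.9 − 29.2) = 8538 J
q_lost = 249.8 × c × (125.3 − 36.9) = 22082.32 c
Set equal: c = 8538 / 22082.32 = 0.387 J/(g·°C)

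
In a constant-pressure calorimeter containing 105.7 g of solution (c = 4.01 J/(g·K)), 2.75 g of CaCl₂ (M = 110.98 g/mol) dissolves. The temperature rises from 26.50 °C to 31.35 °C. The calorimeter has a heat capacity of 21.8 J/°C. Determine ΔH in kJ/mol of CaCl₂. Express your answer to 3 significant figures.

|ΔT| = |31.35 − 26.50| = 4.85 °C
|q_surr| = (105.7 × 4.01 + 21.8) × 4.85 = 445.657 × 4.85 = 2161 J
n(CaCl₂) = 2.75 / 110.98 = 0.02478 mol
Temperature rose, so q_rxn = −|q_surr| = -2.161 kJ
ΔH = q_rxn / n = -87.21 kJ/mol

ΔH = -87.2 kJ/mol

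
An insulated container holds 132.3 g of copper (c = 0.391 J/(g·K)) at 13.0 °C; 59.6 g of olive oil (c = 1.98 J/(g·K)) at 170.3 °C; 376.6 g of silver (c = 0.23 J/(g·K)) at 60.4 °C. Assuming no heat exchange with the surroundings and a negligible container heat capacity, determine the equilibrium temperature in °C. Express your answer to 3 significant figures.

T_f = 101 °C

Σ mᵢcᵢ(T − Tᵢ) = 0  ⇒  T = Σ mᵢcᵢTᵢ / Σ mᵢcᵢ
Σ mᵢcᵢ = 132.3×0.391 + 59.6×1.98 + 376.6×0.23 = 256.3553
Σ mᵢcᵢTᵢ = 51.7293×13.0 + 118.008×170.3 + 86.618×60.4 = 26001
T = 26001 / 256.3553 = 101.4 °C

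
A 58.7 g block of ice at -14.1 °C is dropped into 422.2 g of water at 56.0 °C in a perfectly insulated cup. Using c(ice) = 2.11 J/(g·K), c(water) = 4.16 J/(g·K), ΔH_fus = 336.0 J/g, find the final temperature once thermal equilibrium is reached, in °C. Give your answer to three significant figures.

T_f = 38.4 °C

Heat to bring ice to 0 °C and melt it: q₁ = 58.7×2.11×14.1 + 58.7×336.0 = 21470 J
Heat the water can supply cooling to 0 °C: 422.2×4.16×56.0 = 98355.7 J > q₁, so all ice melts.
Energy balance: 422.2×4.16×(56.0 − T) = 21470 + 58.7×4.16×(T − 0)
1756.352(56.0 − T) = 21470 + 244.192 T
98355.7 − 21470 = 2000.544 T
T = 76885.7 / 2000.544 = 38.43 °C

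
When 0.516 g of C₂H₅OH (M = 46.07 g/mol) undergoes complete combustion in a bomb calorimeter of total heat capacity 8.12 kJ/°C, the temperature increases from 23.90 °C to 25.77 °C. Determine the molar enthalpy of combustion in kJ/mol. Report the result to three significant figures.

ΔT = 25.77 − 23.90 = 1.87 °C
q_cal = C_cal × ΔT = 8.12 × 1.87 = 15.1844 kJ
n = 0.516 / 46.07 = 0.01120 mol
q_rxn = −q_cal = -15.1844 kJ
ΔH = -15.1844 / 0.01120 = -1356 kJ/mol

ΔH = -1360 kJ/mol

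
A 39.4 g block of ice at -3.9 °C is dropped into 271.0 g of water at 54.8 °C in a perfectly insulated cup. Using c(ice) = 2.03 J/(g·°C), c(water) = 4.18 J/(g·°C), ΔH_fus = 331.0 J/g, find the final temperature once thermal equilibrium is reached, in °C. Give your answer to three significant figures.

Heat to bring ice to 0 °C and melt it: q₁ = 39.4×2.03×3.9 + 39.4×331.0 = 13353 J
Heat the water can supply cooling to 0 °C: 271.0×4.18×54.8 = 62076.3 J > q₁, so all ice melts.
Energy balance: 271.0×4.18×(54.8 − T) = 13353 + 39.4×4.18×(T − 0)
1132.78(54.8 − T) = 13353 + 164.692 T
62076.3 − 13353 = 1297.472 T
T = 48723.3 / 1297.472 = 37.55 °C

T_f = 37.6 °C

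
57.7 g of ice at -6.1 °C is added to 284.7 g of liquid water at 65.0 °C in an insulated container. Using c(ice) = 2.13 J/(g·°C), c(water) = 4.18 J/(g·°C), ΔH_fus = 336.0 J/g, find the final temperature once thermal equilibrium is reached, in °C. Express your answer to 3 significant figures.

T_f = 40.0 °C

Heat to bring ice to 0 °C and melt it: q₁ = 57.7×2.13×6.1 + 57.7×336.0 = 20137 J
Heat the water can supply cooling to 0 °C: 284.7×4.18×65.0 = 77353.0 J > q₁, so all ice melts.
Energy balance: 284.7×4.18×(65.0 − T) = 20137 + 57.7×4.18×(T − 0)
1190.046(65.0 − T) = 20137 + 241.186 T
77353.0 − 20137 = 1431.232 T
T = 57216.0 / 1431.232 = 39.98 °C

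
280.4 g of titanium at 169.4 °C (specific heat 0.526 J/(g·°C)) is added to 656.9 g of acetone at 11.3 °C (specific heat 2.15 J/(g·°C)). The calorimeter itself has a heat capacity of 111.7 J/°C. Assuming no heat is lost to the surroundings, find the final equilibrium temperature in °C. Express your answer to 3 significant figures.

T_f = 25.3 °C

Heat lost by titanium = heat gained by acetone + calorimeter.
(280.4)(0.526)(169.4 − T) = [(656.9)(2.15) + 111.7](T − 11.3)
147.4904 (169.4 − T) = 1524.035 (T − 11.3)
24985 − 147.4904 T = 1524.035 T − 17222
42207 = 1671.5254 T
T = 25.25 °C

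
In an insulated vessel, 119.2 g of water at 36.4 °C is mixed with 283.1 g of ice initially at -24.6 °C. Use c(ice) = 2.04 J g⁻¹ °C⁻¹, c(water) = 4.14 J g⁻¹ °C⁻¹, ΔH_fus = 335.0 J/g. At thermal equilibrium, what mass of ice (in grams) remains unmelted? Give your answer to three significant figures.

Heat to warm all ice to 0 °C: 283.1×2.04×24.6 = 14207 J
Heat released by water cooling to 0 °C: 119.2×4.14×36.4 = 17963 J
17963 J < 14207 + 283.1×335.0 = 109045.5 J, so not all ice melts; final T = 0 °C.
Heat left for melting: 17963 − 14207 = 3756 J
Mass melted = 3756 / 335.0 = 11.21 g
Ice remaining = 283.1 − 11.21 = 271.89 g

m_ice remaining = 272 g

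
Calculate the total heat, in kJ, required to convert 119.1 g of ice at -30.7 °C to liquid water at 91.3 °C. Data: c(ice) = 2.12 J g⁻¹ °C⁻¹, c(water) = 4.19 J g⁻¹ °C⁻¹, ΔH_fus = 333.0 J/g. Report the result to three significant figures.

q = 93.0 kJ

q1 (heat ice -30.7→0.0 °C): 119.1 × 2.12 × 30.7 = 7752 J
q2 (melt at 0 °C): 119.1 × 333.0 = 39660 J
q3 (heat water 0.0→91.3 °C): 119.1 × 4.19 × 91.3 = 45561 J
Total: 7752 + 39660 + 45561 = 92973 J = 93.0 kJ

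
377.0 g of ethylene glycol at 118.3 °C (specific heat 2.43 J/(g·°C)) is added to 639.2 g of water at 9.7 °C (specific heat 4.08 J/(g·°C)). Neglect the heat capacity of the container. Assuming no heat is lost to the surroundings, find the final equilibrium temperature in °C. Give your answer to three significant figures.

T_f = 37.9 °C

Heat lost by ethylene glycol = heat gained by water.
(377.0)(2.43)(118.3 − T) = (639.2)(4.08)(T − 9.7)
916.11 (118.3 − T) = 2607.936 (T − 9.7)
108380 − 916.11 T = 2607.936 T − 25297
133677 = 3524.046 T
T = 37.93 °C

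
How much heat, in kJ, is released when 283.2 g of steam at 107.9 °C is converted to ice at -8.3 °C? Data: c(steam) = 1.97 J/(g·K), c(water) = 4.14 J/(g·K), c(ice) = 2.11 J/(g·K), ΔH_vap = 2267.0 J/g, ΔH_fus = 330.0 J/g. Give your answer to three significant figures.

q1 (cool steam 107.9→100 °C): 283.2 × 1.97 × 7.9 = 4407 J
q2 (condense at 100 °C): 283.2 × 2267.0 = 642014 J
q3 (cool water 100→0 °C): 283.2 × 4.14 × 100.0 = 117245 J
q4 (freeze at 0 °C): 283.2 × 330.0 = 93456 J
q5 (cool ice 0→-8.3 °C): 283.2 × 2.11 × 8.3 = 4960 J
Total: 4407 + 642014 + 117245 + 93456 + 4960 = 862082 J = 862 kJ

q = 862 kJ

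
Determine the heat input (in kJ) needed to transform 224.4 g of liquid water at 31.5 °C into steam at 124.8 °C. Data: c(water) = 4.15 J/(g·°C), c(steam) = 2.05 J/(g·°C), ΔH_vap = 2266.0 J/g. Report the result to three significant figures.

q = 584 kJ

q1 (heat water 31.5→100.0 °C): 224.4 × 4.15 × 68.5 = 63791 J
q2 (vaporize at 100 °C): 224.4 × 2266.0 = 508490 J
q3 (heat steam 100.0→124.8 °C): 224.4 × 2.05 × 24.8 = 11408 J
Total: 63791 + 508490 + 11408 = 583689 J = 584 kJ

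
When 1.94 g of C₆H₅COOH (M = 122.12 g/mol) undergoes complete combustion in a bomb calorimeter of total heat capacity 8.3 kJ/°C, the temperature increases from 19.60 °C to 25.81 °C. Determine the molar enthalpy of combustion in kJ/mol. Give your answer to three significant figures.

ΔT = 25.81 − 19.60 = 6.21 °C
q_cal = C_cal × ΔT = 8.3 × 6.21 = 51.543 kJ
n = 1.94 / 122.12 = 0.01589 mol
q_rxn = −q_cal = -51.543 kJ
ΔH = -51.543 / 0.01589 = -3244 kJ/mol

ΔH = -3240 kJ/mol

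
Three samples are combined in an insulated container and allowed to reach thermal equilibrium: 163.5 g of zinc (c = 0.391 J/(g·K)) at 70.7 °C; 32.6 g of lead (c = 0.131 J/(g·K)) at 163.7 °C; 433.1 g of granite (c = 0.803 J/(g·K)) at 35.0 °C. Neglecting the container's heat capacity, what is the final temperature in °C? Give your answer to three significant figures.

T_f = 41.8 °C

Σ mᵢcᵢ(T − Tᵢ) = 0  ⇒  T = Σ mᵢcᵢTᵢ / Σ mᵢcᵢ
Σ mᵢcᵢ = 163.5×0.391 + 32.6×0.131 + 433.1×0.803 = 415.9784
Σ mᵢcᵢTᵢ = 63.9285×70.7 + 4.2706×163.7 + 347.7793×35.0 = 17391
T = 17391 / 415.9784 = 41.81 °C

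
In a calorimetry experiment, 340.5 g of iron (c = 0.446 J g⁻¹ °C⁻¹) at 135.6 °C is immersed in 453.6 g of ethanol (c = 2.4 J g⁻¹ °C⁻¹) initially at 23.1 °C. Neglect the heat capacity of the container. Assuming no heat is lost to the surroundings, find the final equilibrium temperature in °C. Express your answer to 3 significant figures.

T_f = 36.9 °C

Heat lost by iron = heat gained by ethanol.
(340.5)(0.446)(135.6 − T) = (453.6)(2.4)(T − 23.1)
151.863 (135.6 − T) = 1088.64 (T − 23.1)
20593 − 151.863 T = 1088.64 T − 25148
45741 = 1240.503 T
T = 36.87 °C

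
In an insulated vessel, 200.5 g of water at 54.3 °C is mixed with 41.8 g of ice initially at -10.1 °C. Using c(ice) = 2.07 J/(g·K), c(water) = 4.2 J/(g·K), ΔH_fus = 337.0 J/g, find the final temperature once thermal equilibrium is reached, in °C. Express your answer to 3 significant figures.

Heat to bring ice to 0 °C and melt it: q₁ = 41.8×2.07×10.1 + 41.8×337.0 = 14961 J
Heat the water can supply cooling to 0 °C: 200.5×4.2×54.3 = 45726.0 J > q₁, so all ice melts.
Energy balance: 200.5×4.2×(54.3 − T) = 14961 + 41.8×4.2×(T − 0)
842.1(54.3 − T) = 14961 + 175.56 T
45726.0 − 14961 = 1017.66 T
T = 30765.0 / 1017.66 = 30.23 °C

T_f = 30.2 °C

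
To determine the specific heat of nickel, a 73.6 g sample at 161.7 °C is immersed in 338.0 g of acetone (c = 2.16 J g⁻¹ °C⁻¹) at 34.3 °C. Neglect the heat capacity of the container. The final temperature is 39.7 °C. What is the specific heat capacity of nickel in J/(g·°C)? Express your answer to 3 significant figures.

q_gained = (338.0 × 2.16) × (39.7 − 34.3) = 3942 J
q_lost = 73.6 × c × (161.7 − 39.7) = 8979.2 c
Set equal: c = 3942 / 8979.2 = 0.439 J/(g·°C)

c = 0.439 J/(g·°C)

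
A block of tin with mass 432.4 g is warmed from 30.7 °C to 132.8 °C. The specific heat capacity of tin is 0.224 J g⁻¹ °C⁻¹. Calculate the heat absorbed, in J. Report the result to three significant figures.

q = 9890 J

q = m c ΔT = 432.4 × 0.224 × (132.8 − 30.7)
q = 432.4 × 0.224 × 102.1 = 9889 J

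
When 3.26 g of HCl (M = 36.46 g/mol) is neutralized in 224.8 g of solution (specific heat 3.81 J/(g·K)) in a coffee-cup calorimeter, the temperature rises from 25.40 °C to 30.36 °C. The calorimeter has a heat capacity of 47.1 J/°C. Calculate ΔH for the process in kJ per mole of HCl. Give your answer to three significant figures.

|ΔT| = |30.36 − 25.40| = 4.96 °C
|q_surr| = (224.8 × 3.81 + 47.1) × 4.96 = 903.588 × 4.96 = 4482 J
n(HCl) = 3.26 / 36.46 = 0.08941 mol
Temperature rose, so q_rxn = −|q_surr| = -4.482 kJ
ΔH = q_rxn / n = -50.13 kJ/mol

ΔH = -50.1 kJ/mol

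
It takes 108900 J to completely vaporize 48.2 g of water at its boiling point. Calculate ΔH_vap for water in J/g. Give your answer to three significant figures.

ΔH_vap = 2260 J/g

ΔH_vap = q / m = 108900 / 48.2 = 2260 J/g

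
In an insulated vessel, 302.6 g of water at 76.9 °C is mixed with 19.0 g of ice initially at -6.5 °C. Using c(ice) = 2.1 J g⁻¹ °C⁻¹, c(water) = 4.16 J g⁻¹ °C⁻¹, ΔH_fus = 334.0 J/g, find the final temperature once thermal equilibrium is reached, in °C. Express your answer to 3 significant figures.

T_f = 67.4 °C

Heat to bring ice to 0 °C and melt it: q₁ = 19.0×2.1×6.5 + 19.0×334.0 = 6605.4 J
Heat the water can supply cooling to 0 °C: 302.6×4.16×76.9 = 96803.0 J > q₁, so all ice melts.
Energy balance: 302.6×4.16×(76.9 − T) = 6605.4 + 19.0×4.16×(T − 0)
1258.816(76.9 − T) = 6605.4 + 79.04 T
96803.0 − 6605.4 = 1337.856 T
T = 90197.6 / 1337.856 = 67.42 °C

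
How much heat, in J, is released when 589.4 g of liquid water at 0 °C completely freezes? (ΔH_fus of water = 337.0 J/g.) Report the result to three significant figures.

q = m × ΔH_fus = 589.4 × 337.0 = 198600 J

q = 199000 J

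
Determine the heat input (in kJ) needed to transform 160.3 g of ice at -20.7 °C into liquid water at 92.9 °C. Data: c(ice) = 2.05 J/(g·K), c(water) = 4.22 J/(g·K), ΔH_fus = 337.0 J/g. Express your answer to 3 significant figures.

q1 (heat ice -20.7→0.0 °C): 160.3 × 2.05 × 20.7 = 6802 J
q2 (melt at 0 °C): 160.3 × 337.0 = 54021 J
q3 (heat water 0.0→92.9 °C): 160.3 × 4.22 × 92.9 = 62844 J
Total: 6802 + 54021 + 62844 = 123667 J = 124 kJ

q = 124 kJ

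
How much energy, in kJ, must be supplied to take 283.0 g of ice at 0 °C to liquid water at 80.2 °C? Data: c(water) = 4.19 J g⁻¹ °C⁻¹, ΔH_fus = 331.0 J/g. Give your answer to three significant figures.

q1 (melt at 0 °C): 283.0 × 331.0 = 93673 J
q2 (heat water 0.0→80.2 °C): 283.0 × 4.19 × 80.2 = 95099 J
Total: 93673 + 95099 = 188772 J = 189 kJ

q = 189 kJ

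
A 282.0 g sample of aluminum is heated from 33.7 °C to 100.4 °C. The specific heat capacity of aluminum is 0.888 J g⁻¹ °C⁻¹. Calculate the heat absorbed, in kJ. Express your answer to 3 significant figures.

q = m c ΔT = 282.0 × 0.888 × (100.4 − 33.7)
q = 282.0 × 0.888 × 66.7 = 16700 J = 16.7 kJ

q = 16.7 kJ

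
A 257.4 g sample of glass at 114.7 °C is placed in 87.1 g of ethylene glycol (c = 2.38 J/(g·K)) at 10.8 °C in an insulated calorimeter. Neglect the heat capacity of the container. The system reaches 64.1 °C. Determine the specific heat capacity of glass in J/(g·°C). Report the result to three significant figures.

c = 0.848 J/(g·°C)

q_gained = (87.1 × 2.38) × (64.1 − 10.8) = 11050 J
q_lost = 257.4 × c × (114.7 − 64.1) = 13024.44 c
Set equal: c = 11050 / 13024.44 = 0.848 J/(g·°C)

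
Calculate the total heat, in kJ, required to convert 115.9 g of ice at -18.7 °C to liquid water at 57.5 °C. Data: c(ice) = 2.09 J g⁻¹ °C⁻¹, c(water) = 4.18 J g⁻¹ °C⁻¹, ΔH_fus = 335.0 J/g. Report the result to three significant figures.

q = 71.2 kJ

q1 (heat ice -18.7→0.0 °C): 115.9 × 2.09 × 18.7 = 4530 J
q2 (melt at 0 °C): 115.9 × 335.0 = 38827 J
q3 (heat water 0.0→57.5 °C): 115.9 × 4.18 × 57.5 = 27857 J
Total: 4530 + 38827 + 27857 = 71214 J = 71.2 kJ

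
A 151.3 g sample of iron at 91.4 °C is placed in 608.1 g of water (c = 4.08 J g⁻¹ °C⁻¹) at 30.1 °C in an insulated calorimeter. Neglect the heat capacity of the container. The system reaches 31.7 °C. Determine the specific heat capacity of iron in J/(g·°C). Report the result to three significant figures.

q_gained = (608.1 × 4.08) × (31.7 − 30.1) = 3969.7 J
q_lost = 151.3 × c × (91.4 − 31.7) = 9032.61 c
Set equal: c = 3969.7 / 9032.61 = 0.439 J/(g·°C)

c = 0.439 J/(g·°C)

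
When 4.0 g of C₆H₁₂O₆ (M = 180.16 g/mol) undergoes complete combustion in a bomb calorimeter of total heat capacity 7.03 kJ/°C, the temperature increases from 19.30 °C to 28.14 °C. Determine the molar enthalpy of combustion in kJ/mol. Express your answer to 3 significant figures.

ΔT = 28.14 − 19.30 = 8.84 °C
q_cal = C_cal × ΔT = 7.03 × 8.84 = 62.1452 kJ
n = 4.0 / 180.16 = 0.02220 mol
q_rxn = −q_cal = -62.1452 kJ
ΔH = -62.1452 / 0.02220 = -2799 kJ/mol

ΔH = -2800 kJ/mol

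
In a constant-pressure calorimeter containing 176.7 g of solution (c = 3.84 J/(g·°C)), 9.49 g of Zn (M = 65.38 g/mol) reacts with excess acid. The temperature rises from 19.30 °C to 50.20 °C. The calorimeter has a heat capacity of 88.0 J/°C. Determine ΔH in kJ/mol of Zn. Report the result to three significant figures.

ΔH = -163 kJ/mol

|ΔT| = |50.20 − 19.30| = 30.90 °C
|q_surr| = (176.7 × 3.84 + 88.0) × 30.90 = 766.528 × 30.90 = 23690 J
n(Zn) = 9.49 / 65.38 = 0.1452 mol
Temperature rose, so q_rxn = −|q_surr| = -23.69 kJ
ΔH = q_rxn / n = -163.2 kJ/mol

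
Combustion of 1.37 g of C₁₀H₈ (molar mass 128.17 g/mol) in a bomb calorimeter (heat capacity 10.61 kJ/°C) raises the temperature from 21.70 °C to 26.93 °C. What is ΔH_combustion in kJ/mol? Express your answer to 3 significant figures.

ΔH = -5190 kJ/mol

ΔT = 26.93 − 21.70 = 5.23 °C
q_cal = C_cal × ΔT = 10.61 × 5.23 = 55.4903 kJ
n = 1.37 / 128.17 = 0.01069 mol
q_rxn = −q_cal = -55.4903 kJ
ΔH = -55.4903 / 0.01069 = -5191 kJ/mol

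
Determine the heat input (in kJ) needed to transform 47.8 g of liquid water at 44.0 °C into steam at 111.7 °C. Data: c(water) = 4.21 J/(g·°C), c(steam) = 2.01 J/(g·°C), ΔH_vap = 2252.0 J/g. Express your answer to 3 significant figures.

q1 (heat water 44.0→100.0 °C): 47.8 × 4.21 × 56.0 = 11269 J
q2 (vaporize at 100 °C): 47.8 × 2252.0 = 107646 J
q3 (heat steam 100.0→111.7 °C): 47.8 × 2.01 × 11.7 = 1124 J
Total: 11269 + 107646 + 1124 = 120039 J = 120 kJ

q = 120 kJ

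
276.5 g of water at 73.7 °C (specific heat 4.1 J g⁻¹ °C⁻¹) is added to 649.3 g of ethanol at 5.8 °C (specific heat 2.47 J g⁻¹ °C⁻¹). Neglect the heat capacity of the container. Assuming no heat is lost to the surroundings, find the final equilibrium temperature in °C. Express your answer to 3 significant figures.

T_f = 33.9 °C

Heat lost by water = heat gained by ethanol.
(276.5)(4.1)(73.7 − T) = (649.3)(2.47)(T − 5.8)
1133.65 (73.7 − T) = 1603.771 (T − 5.8)
83550 − 1133.65 T = 1603.771 T − 9301.9
92851.9 = 2737.421 T
T = 33.92 °C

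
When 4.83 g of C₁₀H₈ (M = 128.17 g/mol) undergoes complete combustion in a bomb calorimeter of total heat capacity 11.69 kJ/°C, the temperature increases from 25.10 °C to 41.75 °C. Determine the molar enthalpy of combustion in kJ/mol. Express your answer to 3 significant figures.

ΔT = 41.75 − 25.10 = 16.65 °C
q_cal = C_cal × ΔT = 11.69 × 16.65 = 194.6385 kJ
n = 4.83 / 128.17 = 0.0376843 mol
q_rxn = −q_cal = -194.6385 kJ
ΔH = -194.6385 / 0.0376843 = -5164.98 kJ/mol

ΔH = -5160 kJ/mol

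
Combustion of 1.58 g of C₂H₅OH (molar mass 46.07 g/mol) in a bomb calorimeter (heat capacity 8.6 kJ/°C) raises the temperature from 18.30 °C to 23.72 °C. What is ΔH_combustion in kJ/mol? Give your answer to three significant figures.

ΔT = 23.72 − 18.30 = 5.42 °C
q_cal = C_cal × ΔT = 8.6 × 5.42 = 46.612 kJ
n = 1.58 / 46.07 = 0.03430 mol
q_rxn = −q_cal = -46.612 kJ
ΔH = -46.612 / 0.03430 = -1359 kJ/mol

ΔH = -1360 kJ/mol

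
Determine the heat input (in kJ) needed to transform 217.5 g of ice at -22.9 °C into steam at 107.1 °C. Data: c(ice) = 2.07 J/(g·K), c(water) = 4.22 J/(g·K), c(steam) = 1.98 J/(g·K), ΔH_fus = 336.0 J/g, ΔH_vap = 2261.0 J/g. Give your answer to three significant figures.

q = 670 kJ

q1 (heat ice -22.9→0.0 °C): 217.5 × 2.07 × 22.9 = 10310 J
q2 (melt at 0 °C): 217.5 × 336.0 = 73080 J
q3 (heat water 0.0→100.0 °C): 217.5 × 4.22 × 100.0 = 91785 J
q4 (vaporize at 100 °C): 217.5 × 2261.0 = 491768 J
q5 (heat steam 100.0→107.1 °C): 217.5 × 1.98 × 7.1 = 3058 J
Total: 10310 + 73080 + 91785 + 491768 + 3058 = 670001 J = 670 kJ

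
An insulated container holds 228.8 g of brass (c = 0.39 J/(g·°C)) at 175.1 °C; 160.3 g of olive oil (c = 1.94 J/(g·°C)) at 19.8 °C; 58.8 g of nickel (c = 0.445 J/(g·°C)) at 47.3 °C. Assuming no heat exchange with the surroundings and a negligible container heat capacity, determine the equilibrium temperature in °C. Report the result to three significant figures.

Σ mᵢcᵢ(T − Tᵢ) = 0  ⇒  T = Σ mᵢcᵢTᵢ / Σ mᵢcᵢ
Σ mᵢcᵢ = 228.8×0.39 + 160.3×1.94 + 58.8×0.445 = 426.380
Σ mᵢcᵢTᵢ = 89.232×175.1 + 310.982×19.8 + 26.166×47.3 = 23020
T = 23020 / 426.380 = 53.99 °C

T_f = 54.0 °C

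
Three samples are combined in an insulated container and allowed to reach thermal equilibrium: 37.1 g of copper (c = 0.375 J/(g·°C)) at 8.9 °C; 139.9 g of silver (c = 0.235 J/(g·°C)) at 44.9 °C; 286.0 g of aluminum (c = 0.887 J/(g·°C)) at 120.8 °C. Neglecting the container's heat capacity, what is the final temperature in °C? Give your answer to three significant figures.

Σ mᵢcᵢ(T − Tᵢ) = 0  ⇒  T = Σ mᵢcᵢTᵢ / Σ mᵢcᵢ
Σ mᵢcᵢ = 37.1×0.375 + 139.9×0.235 + 286.0×0.887 = 300.4710
Σ mᵢcᵢTᵢ = 13.9125×8.9 + 32.8765×44.9 + 253.682×120.8 = 32245
T = 32245 / 300.4710 = 107.3 °C

T_f = 107 °C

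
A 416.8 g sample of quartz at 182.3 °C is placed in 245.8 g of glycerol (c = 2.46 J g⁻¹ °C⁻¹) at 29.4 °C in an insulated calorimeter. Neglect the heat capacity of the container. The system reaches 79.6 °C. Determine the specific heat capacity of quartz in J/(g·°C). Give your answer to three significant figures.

c = 0.709 J/(g·°C)

q_gained = (245.8 × 2.46) × (79.6 − 29.4) = 30350 J
q_lost = 416.8 × c × (182.3 − 79.6) = 42805.36 c
Set equal: c = 30350 / 42805.36 = 0.709 J/(g·°C)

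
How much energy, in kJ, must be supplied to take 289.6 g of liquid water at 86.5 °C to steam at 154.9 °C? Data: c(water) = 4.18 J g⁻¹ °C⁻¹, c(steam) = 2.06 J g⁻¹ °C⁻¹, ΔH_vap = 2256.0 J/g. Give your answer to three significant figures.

q1 (heat water 86.5→100.0 °C): 289.6 × 4.18 × 13.5 = 16342 J
q2 (vaporize at 100 °C): 289.6 × 2256.0 = 653338 J
q3 (heat steam 100.0→154.9 °C): 289.6 × 2.06 × 54.9 = 32752 J
Total: 16342 + 653338 + 32752 = 702432 J = 702 kJ

q = 702 kJ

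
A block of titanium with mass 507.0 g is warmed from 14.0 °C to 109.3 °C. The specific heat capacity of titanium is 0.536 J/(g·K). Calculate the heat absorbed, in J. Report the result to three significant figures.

q = 25900 J

q = m c ΔT = 507.0 × 0.536 × (109.3 − 14.0)
q = 507.0 × 0.536 × 95.3 = 25900 J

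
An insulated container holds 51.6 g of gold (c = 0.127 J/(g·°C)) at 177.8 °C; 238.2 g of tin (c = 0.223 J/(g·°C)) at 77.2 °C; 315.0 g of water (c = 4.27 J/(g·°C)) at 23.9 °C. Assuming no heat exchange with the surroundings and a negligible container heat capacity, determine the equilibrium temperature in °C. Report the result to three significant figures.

T_f = 26.6 °C

Σ mᵢcᵢ(T − Tᵢ) = 0  ⇒  T = Σ mᵢcᵢTᵢ / Σ mᵢcᵢ
Σ mᵢcᵢ = 51.6×0.127 + 238.2×0.223 + 315.0×4.27 = 1404.7218
Σ mᵢcᵢTᵢ = 6.5532×177.8 + 53.1186×77.2 + 1345.05×23.9 = 37413
T = 37413 / 1404.7218 = 26.63 °C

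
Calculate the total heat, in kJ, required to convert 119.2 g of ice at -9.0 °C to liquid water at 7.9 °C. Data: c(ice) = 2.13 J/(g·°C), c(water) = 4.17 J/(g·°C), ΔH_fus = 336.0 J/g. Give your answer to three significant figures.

q1 (heat ice -9.0→0.0 °C): 119.2 × 2.13 × 9.0 = 2285 J
q2 (melt at 0 °C): 119.2 × 336.0 = 40051 J
q3 (heat water 0.0→7.9 °C): 119.2 × 4.17 × 7.9 = 3927 J
Total: 2285 + 40051 + 3927 = 46263 J = 46.3 kJ

q = 46.3 kJ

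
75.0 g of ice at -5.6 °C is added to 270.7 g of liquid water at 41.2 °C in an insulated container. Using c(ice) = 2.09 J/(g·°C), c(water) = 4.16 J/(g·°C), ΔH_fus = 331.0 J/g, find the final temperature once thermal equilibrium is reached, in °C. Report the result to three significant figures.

Heat to bring ice to 0 °C and melt it: q₁ = 75.0×2.09×5.6 + 75.0×331.0 = 25703 J
Heat the water can supply cooling to 0 °C: 270.7×4.16×41.2 = 46395.8 J > q₁, so all ice melts.
Energy balance: 270.7×4.16×(41.2 − T) = 25703 + 75.0×4.16×(T − 0)
1126.112(41.2 − T) = 25703 + 312 T
46395.8 − 25703 = 1438.112 T
T = 20692.8 / 1438.112 = 14.39 °C

T_f = 14.4 °C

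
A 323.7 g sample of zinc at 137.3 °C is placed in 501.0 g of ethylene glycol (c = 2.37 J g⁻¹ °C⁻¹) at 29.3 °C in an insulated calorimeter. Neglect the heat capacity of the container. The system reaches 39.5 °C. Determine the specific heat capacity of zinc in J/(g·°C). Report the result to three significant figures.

q_gained = (501.0 × 2.37) × (39.5 − 29.3) = 12110 J
q_lost = 323.7 × c × (137.3 − 39.5) = 31657.86 c
Set equal: c = 12110 / 31657.86 = 0.383 J/(g·°C)

c = 0.383 J/(g·°C)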